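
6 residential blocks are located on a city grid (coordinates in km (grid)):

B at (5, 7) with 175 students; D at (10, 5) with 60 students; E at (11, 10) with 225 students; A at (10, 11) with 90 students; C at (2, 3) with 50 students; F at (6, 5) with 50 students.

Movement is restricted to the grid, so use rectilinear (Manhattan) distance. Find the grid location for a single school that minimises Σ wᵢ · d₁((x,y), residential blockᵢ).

(10, 7)

Manhattan distance separates: Σwᵢ(|x−xᵢ|+|y−yᵢ|) = Σwᵢ|x−xᵢ| + Σwᵢ|y−yᵢ|, so x and y are optimised independently as 1-D weighted medians.
Total weight W = 650; half = 325.
x-coordinate, sorted with cumulative weight:
  x=2 (C, w=50) cum 50
  x=5 (B, w=175) cum 225
  x=6 (F, w=50) cum 275
  x=10 (D, w=60) cum 335  ← median
  x=10 (A, w=90) cum 425
  x=11 (E, w=225) cum 650
⇒ x* = 10
y-coordinate, sorted with cumulative weight:
  y=3 (C, w=50) cum 50
  y=5 (D, w=60) cum 110
  y=5 (F, w=50) cum 160
  y=7 (B, w=175) cum 335  ← median
  y=10 (E, w=225) cum 560
  y=11 (A, w=90) cum 650
⇒ y* = 7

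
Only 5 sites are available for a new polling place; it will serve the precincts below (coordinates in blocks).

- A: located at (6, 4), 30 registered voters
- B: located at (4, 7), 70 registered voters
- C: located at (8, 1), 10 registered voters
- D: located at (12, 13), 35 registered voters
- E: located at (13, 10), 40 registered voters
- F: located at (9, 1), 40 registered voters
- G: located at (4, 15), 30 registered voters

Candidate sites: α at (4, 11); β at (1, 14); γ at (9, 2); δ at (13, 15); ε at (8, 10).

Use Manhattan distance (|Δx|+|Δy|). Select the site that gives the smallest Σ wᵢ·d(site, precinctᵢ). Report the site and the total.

ε, total 1935 blocks

Total weighted distance at each candidate:
  α (4, 11): total = 2160
  β (1, 14): total = 3370
  γ (9, 2): total = 2420
  δ (13, 15): total = 3215
  ε (8, 10): total = 1935
Minimum is at ε with total 1935 blocks.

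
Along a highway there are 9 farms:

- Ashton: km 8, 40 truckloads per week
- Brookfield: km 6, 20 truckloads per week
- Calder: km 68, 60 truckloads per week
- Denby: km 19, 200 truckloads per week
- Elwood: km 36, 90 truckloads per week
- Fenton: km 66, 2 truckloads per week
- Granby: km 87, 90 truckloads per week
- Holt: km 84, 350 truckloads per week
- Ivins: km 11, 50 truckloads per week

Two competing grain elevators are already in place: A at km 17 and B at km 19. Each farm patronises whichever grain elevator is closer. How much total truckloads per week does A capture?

The indifferent point is the midpoint (17+19)/2 = 18; farms left of it (closer to A at 17) go to A, those right go to B.
  Brookfield at 6 (w=20) → A
  Ashton at 8 (w=40) → A
  Ivins at 11 (w=50) → A
  Denby at 19 (w=200) → B
  Elwood at 36 (w=90) → B
  Fenton at 66 (w=2) → B
  Calder at 68 (w=60) → B
  Holt at 84 (w=350) → B
  Granby at 87 (w=90) → B
A captures 110; B captures 792.

110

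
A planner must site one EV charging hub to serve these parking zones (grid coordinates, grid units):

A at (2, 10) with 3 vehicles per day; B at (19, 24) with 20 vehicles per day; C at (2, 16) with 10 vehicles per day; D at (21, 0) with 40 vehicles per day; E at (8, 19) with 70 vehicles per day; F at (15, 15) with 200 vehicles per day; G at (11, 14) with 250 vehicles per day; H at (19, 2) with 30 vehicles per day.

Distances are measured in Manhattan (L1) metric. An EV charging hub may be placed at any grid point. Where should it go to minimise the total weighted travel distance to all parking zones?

(11, 14)

Manhattan distance separates: Σwᵢ(|x−xᵢ|+|y−yᵢ|) = Σwᵢ|x−xᵢ| + Σwᵢ|y−yᵢ|, so x and y are optimised independently as 1-D weighted medians.
Total weight W = 623; half = 311.5.
x-coordinate, sorted with cumulative weight:
  x=2 (A, w=3) cum 3
  x=2 (C, w=10) cum 13
  x=8 (E, w=70) cum 83
  x=11 (G, w=250) cum 333  ← median
  x=15 (F, w=200) cum 533
  x=19 (B, w=20) cum 553
  x=19 (H, w=30) cum 583
  x=21 (D, w=40) cum 623
⇒ x* = 11
y-coordinate, sorted with cumulative weight:
  y=0 (D, w=40) cum 40
  y=2 (H, w=30) cum 70
  y=10 (A, w=3) cum 73
  y=14 (G, w=250) cum 323  ← median
  y=15 (F, w=200) cum 523
  y=16 (C, w=10) cum 533
  y=19 (E, w=70) cum 603
  y=24 (B, w=20) cum 623
⇒ y* = 14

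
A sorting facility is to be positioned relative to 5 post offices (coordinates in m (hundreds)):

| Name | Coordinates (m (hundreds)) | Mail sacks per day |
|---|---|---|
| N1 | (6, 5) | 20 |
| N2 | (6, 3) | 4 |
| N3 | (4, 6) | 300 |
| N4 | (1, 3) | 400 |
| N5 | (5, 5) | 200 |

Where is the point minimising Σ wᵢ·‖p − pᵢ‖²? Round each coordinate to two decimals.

The minimiser of Σwᵢ‖p−pᵢ‖² is the weighted centroid p* = (Σwᵢpᵢ)/(Σwᵢ).
Σwᵢ = 924.
Σwᵢxᵢ = 20·6 + 4·6 + 300·4 + 400·1 + 200·5 = 2744.
Σwᵢyᵢ = 20·5 + 4·3 + 300·6 + 400·3 + 200·5 = 4112.
x* = 2744/924 = 2.97, y* = 4112/924 = 4.45.

(2.97, 4.45)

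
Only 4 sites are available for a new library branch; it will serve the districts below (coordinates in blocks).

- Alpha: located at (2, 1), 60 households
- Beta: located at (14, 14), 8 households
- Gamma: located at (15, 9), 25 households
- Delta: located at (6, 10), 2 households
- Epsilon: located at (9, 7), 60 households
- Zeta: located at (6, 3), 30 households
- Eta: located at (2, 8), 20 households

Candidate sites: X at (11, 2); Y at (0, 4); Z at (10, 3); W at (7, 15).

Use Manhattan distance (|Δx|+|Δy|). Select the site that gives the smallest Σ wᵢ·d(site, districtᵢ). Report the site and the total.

Z, total 1697 blocks

Total weighted distance at each candidate:
  X (11, 2): total = 1921
  Y (0, 4): total = 2066
  Z (10, 3): total = 1697
  W (7, 15): total = 2796
Minimum is at Z with total 1697 blocks.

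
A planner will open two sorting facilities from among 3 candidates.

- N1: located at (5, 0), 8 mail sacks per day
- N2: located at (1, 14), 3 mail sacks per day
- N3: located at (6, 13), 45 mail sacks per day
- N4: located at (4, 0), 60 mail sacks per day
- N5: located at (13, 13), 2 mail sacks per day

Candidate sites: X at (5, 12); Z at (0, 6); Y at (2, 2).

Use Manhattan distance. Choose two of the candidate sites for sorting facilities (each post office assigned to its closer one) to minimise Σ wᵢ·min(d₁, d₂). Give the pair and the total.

Evaluate every pair (each demand assigned to the nearer of the two):
  {X, Y}: total = 406
  {X, Z}: total = 814
  {Z, Y}: total = 932
Best pair: {X, Y} with total 406.

{X, Y}, total 406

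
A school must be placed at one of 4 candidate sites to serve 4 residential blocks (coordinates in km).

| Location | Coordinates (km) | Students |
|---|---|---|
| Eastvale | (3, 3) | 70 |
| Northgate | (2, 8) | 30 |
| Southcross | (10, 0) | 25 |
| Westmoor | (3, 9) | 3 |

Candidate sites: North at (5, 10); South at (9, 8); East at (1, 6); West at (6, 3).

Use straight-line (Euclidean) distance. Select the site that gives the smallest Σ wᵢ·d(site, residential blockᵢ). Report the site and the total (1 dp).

Total weighted distance at each candidate:
  North (5, 10): total = 904.0
  South (9, 8): total = 976.5
  East (1, 6): total = 600.7
  West (6, 3): total = 547.2
Minimum is at West with total 547.2 km.

West, total 547.2 km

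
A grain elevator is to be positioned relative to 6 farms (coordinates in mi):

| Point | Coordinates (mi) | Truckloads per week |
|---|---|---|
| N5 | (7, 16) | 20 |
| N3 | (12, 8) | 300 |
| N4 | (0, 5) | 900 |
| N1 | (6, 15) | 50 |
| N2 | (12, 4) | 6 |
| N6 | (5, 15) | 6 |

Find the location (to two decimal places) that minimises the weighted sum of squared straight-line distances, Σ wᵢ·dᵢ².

(3.23, 6.31)

The minimiser of Σwᵢ‖p−pᵢ‖² is the weighted centroid p* = (Σwᵢpᵢ)/(Σwᵢ).
Σwᵢ = 1282.
Σwᵢxᵢ = 20·7 + 300·12 + 900·0 + 50·6 + 6·12 + 6·5 = 4142.
Σwᵢyᵢ = 20·16 + 300·8 + 900·5 + 50·15 + 6·4 + 6·15 = 8084.
x* = 4142/1282 = 3.23, y* = 8084/1282 = 6.31.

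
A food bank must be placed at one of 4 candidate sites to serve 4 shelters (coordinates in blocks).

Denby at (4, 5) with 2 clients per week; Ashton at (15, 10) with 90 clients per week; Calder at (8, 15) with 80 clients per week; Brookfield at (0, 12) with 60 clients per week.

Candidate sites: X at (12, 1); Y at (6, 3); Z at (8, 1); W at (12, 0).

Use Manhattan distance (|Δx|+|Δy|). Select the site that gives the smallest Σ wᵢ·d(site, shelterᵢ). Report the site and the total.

Total weighted distance at each candidate:
  X (12, 1): total = 3924
  Y (6, 3): total = 3468
  Z (8, 1): total = 3716
  W (12, 0): total = 4156
Minimum is at Y with total 3468 blocks.

Y, total 3468 blocks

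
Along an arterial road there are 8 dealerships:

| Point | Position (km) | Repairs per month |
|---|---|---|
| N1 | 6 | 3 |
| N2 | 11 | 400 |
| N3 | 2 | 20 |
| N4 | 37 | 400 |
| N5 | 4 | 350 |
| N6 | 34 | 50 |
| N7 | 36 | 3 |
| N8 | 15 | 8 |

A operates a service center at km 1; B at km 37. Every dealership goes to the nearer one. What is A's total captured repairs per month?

The indifferent point is the midpoint (1+37)/2 = 19; dealerships left of it (closer to A at 1) go to A, those right go to B.
  N3 at 2 (w=20) → A
  N5 at 4 (w=350) → A
  N1 at 6 (w=3) → A
  N2 at 11 (w=400) → A
  N8 at 15 (w=8) → A
  N6 at 34 (w=50) → B
  N7 at 36 (w=3) → B
  N4 at 37 (w=400) → B
A captures 781; B captures 453.

781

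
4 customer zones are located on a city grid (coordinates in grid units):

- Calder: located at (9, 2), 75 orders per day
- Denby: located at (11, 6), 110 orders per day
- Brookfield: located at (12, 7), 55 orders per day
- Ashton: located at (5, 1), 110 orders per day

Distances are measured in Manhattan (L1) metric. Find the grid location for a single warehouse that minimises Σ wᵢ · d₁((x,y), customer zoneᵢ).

(9, 2)

Manhattan distance separates: Σwᵢ(|x−xᵢ|+|y−yᵢ|) = Σwᵢ|x−xᵢ| + Σwᵢ|y−yᵢ|, so x and y are optimised independently as 1-D weighted medians.
Total weight W = 350; half = 175.
x-coordinate, sorted with cumulative weight:
  x=5 (Ashton, w=110) cum 110
  x=9 (Calder, w=75) cum 185  ← median
  x=11 (Denby, w=110) cum 295
  x=12 (Brookfield, w=55) cum 350
⇒ x* = 9
y-coordinate, sorted with cumulative weight:
  y=1 (Ashton, w=110) cum 110
  y=2 (Calder, w=75) cum 185  ← median
  y=6 (Denby, w=110) cum 295
  y=7 (Brookfield, w=55) cum 350
⇒ y* = 2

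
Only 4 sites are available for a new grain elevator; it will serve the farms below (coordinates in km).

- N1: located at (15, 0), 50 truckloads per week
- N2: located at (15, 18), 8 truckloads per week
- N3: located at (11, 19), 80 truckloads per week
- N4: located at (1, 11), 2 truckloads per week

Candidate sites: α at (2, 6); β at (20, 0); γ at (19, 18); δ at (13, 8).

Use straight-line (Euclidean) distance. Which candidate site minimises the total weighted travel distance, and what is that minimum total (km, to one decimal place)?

Total weighted distance at each candidate:
  α (2, 6): total = 2132.5
  β (20, 0): total = 2125.3
  γ (19, 18): total = 1637.6
  δ (13, 8): total = 1413.1
Minimum is at δ with total 1413.1 km.

δ, total 1413.1 km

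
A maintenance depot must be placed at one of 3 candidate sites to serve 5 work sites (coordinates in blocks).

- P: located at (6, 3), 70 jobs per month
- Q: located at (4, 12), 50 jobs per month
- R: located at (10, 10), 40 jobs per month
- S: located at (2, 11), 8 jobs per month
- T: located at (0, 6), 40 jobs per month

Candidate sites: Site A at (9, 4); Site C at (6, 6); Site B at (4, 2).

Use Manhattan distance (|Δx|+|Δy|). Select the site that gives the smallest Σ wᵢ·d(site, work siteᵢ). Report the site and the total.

Total weighted distance at each candidate:
  Site A (9, 4): total = 1762
  Site C (6, 6): total = 1242
  Site B (4, 2): total = 1678
Minimum is at Site C with total 1242 blocks.

Site C, total 1242 blocks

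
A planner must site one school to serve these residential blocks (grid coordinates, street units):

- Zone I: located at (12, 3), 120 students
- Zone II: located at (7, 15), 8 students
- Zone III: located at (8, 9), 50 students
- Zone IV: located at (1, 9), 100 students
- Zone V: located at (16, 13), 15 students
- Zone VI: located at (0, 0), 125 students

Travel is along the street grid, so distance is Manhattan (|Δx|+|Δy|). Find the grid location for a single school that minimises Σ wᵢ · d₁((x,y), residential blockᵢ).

Manhattan distance separates: Σwᵢ(|x−xᵢ|+|y−yᵢ|) = Σwᵢ|x−xᵢ| + Σwᵢ|y−yᵢ|, so x and y are optimised independently as 1-D weighted medians.
Total weight W = 418; half = 209.
x-coordinate, sorted with cumulative weight:
  x=0 (Zone VI, w=125) cum 125
  x=1 (Zone IV, w=100) cum 225  ← median
  x=7 (Zone II, w=8) cum 233
  x=8 (Zone III, w=50) cum 283
  x=12 (Zone I, w=120) cum 403
  x=16 (Zone V, w=15) cum 418
⇒ x* = 1
y-coordinate, sorted with cumulative weight:
  y=0 (Zone VI, w=125) cum 125
  y=3 (Zone I, w=120) cum 245  ← median
  y=9 (Zone III, w=50) cum 295
  y=9 (Zone IV, w=100) cum 395
  y=13 (Zone V, w=15) cum 410
  y=15 (Zone II, w=8) cum 418
⇒ y* = 3

(1, 3)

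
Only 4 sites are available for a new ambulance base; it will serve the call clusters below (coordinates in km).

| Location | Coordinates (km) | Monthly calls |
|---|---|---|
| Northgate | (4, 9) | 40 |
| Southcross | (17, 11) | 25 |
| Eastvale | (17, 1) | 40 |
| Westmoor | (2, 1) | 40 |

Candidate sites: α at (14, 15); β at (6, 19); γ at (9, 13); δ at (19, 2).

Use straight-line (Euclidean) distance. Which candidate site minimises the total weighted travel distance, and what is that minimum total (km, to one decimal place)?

Total weighted distance at each candidate:
  α (14, 15): total = 1901.8
  β (6, 19): total = 2329.3
  γ (9, 13): total = 1594.9
  δ (19, 2): total = 1663.2
Minimum is at γ with total 1594.9 km.

γ, total 1594.9 km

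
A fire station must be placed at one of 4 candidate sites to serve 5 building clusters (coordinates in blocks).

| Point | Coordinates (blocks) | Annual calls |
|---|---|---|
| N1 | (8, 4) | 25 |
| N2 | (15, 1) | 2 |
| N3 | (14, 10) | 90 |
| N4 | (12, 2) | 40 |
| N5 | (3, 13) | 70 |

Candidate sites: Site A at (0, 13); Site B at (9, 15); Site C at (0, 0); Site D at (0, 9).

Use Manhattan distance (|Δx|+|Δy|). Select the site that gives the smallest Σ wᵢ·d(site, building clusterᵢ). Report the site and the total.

Site B, total 2440 blocks

Total weighted distance at each candidate:
  Site A (0, 13): total = 3139
  Site B (9, 15): total = 2440
  Site C (0, 0): total = 4172
  Site D (0, 9): total = 2971
Minimum is at Site B with total 2440 blocks.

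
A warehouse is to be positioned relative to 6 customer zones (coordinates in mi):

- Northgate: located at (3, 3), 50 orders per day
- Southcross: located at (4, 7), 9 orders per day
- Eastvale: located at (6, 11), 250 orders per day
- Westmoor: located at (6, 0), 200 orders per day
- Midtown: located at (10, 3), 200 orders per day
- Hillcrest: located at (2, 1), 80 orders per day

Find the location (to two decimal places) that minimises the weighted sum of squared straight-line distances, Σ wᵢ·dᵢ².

The minimiser of Σwᵢ‖p−pᵢ‖² is the weighted centroid p* = (Σwᵢpᵢ)/(Σwᵢ).
Σwᵢ = 789.
Σwᵢxᵢ = 50·3 + 9·4 + 250·6 + 200·6 + 200·10 + 80·2 = 5046.
Σwᵢyᵢ = 50·3 + 9·7 + 250·11 + 200·0 + 200·3 + 80·1 = 3643.
x* = 5046/789 = 6.40, y* = 3643/789 = 4.62.

(6.40, 4.62)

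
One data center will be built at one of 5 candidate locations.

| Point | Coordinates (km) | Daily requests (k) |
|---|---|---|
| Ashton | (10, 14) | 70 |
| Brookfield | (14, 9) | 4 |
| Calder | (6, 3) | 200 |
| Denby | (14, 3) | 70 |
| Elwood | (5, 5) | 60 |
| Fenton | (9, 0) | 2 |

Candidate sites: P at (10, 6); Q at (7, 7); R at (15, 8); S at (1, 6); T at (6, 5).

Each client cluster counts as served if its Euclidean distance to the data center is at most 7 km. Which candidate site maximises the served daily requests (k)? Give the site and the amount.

Coverage radius r = 7 km; a point is covered iff (Δx)²+(Δy)² ≤ 7² = 49.
  P (10, 6): covers {Brookfield, Calder, Denby, Elwood, Fenton} → 336
  Q (7, 7): covers {Calder, Elwood} → 260
  R (15, 8): covers {Brookfield, Denby} → 74
  S (1, 6): covers {Calder, Elwood} → 260
  T (6, 5): covers {Calder, Elwood, Fenton} → 262
Maximum coverage at P: 336 daily requests (k).

P, covering 336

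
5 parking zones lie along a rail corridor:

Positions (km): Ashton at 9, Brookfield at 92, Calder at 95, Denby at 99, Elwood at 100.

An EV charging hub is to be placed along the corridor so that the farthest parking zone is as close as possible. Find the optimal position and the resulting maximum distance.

The 1-center on a line is the midpoint of the two extreme points: leftmost at 9, rightmost at 100.
Optimal location = (9 + 100)/2 = 54.5; maximum distance = (100 − 9)/2 = 45.5.

location 54.5, max distance 45.5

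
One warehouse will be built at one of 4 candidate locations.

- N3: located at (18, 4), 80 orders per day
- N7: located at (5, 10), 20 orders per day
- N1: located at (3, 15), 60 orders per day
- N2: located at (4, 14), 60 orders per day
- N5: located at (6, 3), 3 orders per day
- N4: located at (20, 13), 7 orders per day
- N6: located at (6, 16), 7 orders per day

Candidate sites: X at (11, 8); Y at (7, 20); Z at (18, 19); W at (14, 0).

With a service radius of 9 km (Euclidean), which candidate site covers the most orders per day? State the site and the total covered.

Y, covering 127

Coverage radius r = 9 km; a point is covered iff (Δx)²+(Δy)² ≤ 9² = 81.
  X (11, 8): covers {N3, N7, N5} → 103
  Y (7, 20): covers {N1, N2, N6} → 127
  Z (18, 19): covers {N4} → 7
  W (14, 0): covers {N3, N5} → 83
Maximum coverage at Y: 127 orders per day.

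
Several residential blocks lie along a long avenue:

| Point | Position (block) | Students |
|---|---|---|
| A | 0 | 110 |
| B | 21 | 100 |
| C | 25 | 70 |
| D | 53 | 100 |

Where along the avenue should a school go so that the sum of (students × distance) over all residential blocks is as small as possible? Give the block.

For a sum of weighted absolute distances on a line, the optimum is the weighted median (not the mean). Total weight W = 380; half-weight = 190.
Sort by position and accumulate weight:
  block 0 (A, w=110) → cum 110
  block 21 (B, w=100) → cum 210  ≥ 190 → median here
  block 25 (C, w=70) → cum 280
  block 53 (D, w=100) → cum 380
Optimal location: block 21.

x = 21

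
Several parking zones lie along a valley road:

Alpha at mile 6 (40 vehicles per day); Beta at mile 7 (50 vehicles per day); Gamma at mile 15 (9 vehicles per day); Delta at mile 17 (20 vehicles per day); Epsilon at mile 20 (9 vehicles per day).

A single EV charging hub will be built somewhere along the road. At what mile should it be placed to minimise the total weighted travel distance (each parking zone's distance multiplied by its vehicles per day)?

x = 7

For a sum of weighted absolute distances on a line, the optimum is the weighted median (not the mean). Total weight W = 128; half-weight = 64.
Sort by position and accumulate weight:
  mile 6 (Alpha, w=40) → cum 40
  mile 7 (Beta, w=50) → cum 90  ≥ 64 → median here
  mile 15 (Gamma, w=9) → cum 99
  mile 17 (Delta, w=20) → cum 119
  mile 20 (Epsilon, w=9) → cum 128
Optimal location: mile 7.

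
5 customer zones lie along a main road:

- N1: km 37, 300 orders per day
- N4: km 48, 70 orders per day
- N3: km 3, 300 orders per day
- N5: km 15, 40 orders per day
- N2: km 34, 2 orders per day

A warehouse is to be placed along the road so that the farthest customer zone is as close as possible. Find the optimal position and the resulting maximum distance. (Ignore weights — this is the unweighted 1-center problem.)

location 25.5, max distance 22.5

The 1-center on a line is the midpoint of the two extreme points: leftmost at 3, rightmost at 48.
Optimal location = (3 + 48)/2 = 25.5; maximum distance = (48 − 3)/2 = 22.5.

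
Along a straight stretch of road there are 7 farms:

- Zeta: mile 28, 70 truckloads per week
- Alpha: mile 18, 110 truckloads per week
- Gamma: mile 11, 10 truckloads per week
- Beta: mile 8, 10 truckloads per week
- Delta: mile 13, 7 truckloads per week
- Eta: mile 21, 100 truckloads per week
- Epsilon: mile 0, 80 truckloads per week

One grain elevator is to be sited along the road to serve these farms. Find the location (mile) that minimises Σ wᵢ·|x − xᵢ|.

x = 18

For a sum of weighted absolute distances on a line, the optimum is the weighted median (not the mean). Total weight W = 387; half-weight = 193.5.
Sort by position and accumulate weight:
  mile 0 (Epsilon, w=80) → cum 80
  mile 8 (Beta, w=10) → cum 90
  mile 11 (Gamma, w=10) → cum 100
  mile 13 (Delta, w=7) → cum 107
  mile 18 (Alpha, w=110) → cum 217  ≥ 193.5 → median here
  mile 21 (Eta, w=100) → cum 317
  mile 28 (Zeta, w=70) → cum 387
Optimal location: mile 18.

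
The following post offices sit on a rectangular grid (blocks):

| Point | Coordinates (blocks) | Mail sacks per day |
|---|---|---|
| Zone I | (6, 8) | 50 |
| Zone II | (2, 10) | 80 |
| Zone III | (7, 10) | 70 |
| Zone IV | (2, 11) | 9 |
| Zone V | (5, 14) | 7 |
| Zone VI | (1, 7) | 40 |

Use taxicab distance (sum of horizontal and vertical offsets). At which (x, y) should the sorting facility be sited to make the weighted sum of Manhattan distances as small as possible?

Manhattan distance separates: Σwᵢ(|x−xᵢ|+|y−yᵢ|) = Σwᵢ|x−xᵢ| + Σwᵢ|y−yᵢ|, so x and y are optimised independently as 1-D weighted medians.
Total weight W = 256; half = 128.
x-coordinate, sorted with cumulative weight:
  x=1 (Zone VI, w=40) cum 40
  x=2 (Zone II, w=80) cum 120
  x=2 (Zone IV, w=9) cum 129  ← median
  x=5 (Zone V, w=7) cum 136
  x=6 (Zone I, w=50) cum 186
  x=7 (Zone III, w=70) cum 256
⇒ x* = 2
y-coordinate, sorted with cumulative weight:
  y=7 (Zone VI, w=40) cum 40
  y=8 (Zone I, w=50) cum 90
  y=10 (Zone II, w=80) cum 170  ← median
  y=10 (Zone III, w=70) cum 240
  y=11 (Zone IV, w=9) cum 249
  y=14 (Zone V, w=7) cum 256
⇒ y* = 10

(2, 10)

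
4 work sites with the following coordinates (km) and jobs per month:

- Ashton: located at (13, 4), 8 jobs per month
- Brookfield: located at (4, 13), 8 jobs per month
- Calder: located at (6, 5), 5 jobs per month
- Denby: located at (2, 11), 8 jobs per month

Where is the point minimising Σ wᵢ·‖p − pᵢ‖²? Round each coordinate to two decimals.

The minimiser of Σwᵢ‖p−pᵢ‖² is the weighted centroid p* = (Σwᵢpᵢ)/(Σwᵢ).
Σwᵢ = 29.
Σwᵢxᵢ = 8·13 + 8·4 + 5·6 + 8·2 = 182.
Σwᵢyᵢ = 8·4 + 8·13 + 5·5 + 8·11 = 249.
x* = 182/29 = 6.28, y* = 249/29 = 8.59.

(6.28, 8.59)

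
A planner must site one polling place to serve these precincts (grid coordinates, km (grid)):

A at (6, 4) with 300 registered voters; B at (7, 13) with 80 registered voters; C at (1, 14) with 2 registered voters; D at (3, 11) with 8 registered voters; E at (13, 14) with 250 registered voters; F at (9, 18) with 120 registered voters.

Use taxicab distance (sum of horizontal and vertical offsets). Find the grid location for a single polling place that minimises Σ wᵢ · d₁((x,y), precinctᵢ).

(7, 13)

Manhattan distance separates: Σwᵢ(|x−xᵢ|+|y−yᵢ|) = Σwᵢ|x−xᵢ| + Σwᵢ|y−yᵢ|, so x and y are optimised independently as 1-D weighted medians.
Total weight W = 760; half = 380.
x-coordinate, sorted with cumulative weight:
  x=1 (C, w=2) cum 2
  x=3 (D, w=8) cum 10
  x=6 (A, w=300) cum 310
  x=7 (B, w=80) cum 390  ← median
  x=9 (F, w=120) cum 510
  x=13 (E, w=250) cum 760
⇒ x* = 7
y-coordinate, sorted with cumulative weight:
  y=4 (A, w=300) cum 300
  y=11 (D, w=8) cum 308
  y=13 (B, w=80) cum 388  ← median
  y=14 (C, w=2) cum 390
  y=14 (E, w=250) cum 640
  y=18 (F, w=120) cum 760
⇒ y* = 13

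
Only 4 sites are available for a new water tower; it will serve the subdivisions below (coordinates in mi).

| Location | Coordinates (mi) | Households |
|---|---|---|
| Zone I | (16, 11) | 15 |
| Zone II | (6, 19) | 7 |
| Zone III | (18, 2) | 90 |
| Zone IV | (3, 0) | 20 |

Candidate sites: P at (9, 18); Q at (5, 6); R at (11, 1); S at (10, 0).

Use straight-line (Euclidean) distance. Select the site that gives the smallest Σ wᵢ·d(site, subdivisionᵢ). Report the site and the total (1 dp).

R, total 1096.1 mi

Total weighted distance at each candidate:
  P (9, 18): total = 2202.3
  Q (5, 6): total = 1623.1
  R (11, 1): total = 1096.1
  S (10, 0): total = 1206.0
Minimum is at R with total 1096.1 mi.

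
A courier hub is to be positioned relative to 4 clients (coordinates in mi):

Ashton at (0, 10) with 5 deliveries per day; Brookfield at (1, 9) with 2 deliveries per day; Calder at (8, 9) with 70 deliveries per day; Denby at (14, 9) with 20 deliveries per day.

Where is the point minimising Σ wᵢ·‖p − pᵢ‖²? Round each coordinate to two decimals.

(8.68, 9.05)

The minimiser of Σwᵢ‖p−pᵢ‖² is the weighted centroid p* = (Σwᵢpᵢ)/(Σwᵢ).
Σwᵢ = 97.
Σwᵢxᵢ = 5·0 + 2·1 + 70·8 + 20·14 = 842.
Σwᵢyᵢ = 5·10 + 2·9 + 70·9 + 20·9 = 878.
x* = 842/97 = 8.68, y* = 878/97 = 9.05.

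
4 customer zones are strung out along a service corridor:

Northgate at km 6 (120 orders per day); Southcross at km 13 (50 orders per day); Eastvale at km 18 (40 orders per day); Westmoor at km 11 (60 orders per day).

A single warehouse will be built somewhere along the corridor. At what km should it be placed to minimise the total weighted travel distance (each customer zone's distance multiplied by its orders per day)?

x = 11

For a sum of weighted absolute distances on a line, the optimum is the weighted median (not the mean). Total weight W = 270; half-weight = 135.
Sort by position and accumulate weight:
  km 6 (Northgate, w=120) → cum 120
  km 11 (Westmoor, w=60) → cum 180  ≥ 135 → median here
  km 13 (Southcross, w=50) → cum 230
  km 18 (Eastvale, w=40) → cum 270
Optimal location: km 11.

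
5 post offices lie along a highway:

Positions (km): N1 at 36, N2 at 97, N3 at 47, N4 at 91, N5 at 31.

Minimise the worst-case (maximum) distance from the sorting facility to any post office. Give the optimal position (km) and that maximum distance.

location 64, max distance 33

The 1-center on a line is the midpoint of the two extreme points: leftmost at 31, rightmost at 97.
Optimal location = (31 + 97)/2 = 64; maximum distance = (97 − 31)/2 = 33.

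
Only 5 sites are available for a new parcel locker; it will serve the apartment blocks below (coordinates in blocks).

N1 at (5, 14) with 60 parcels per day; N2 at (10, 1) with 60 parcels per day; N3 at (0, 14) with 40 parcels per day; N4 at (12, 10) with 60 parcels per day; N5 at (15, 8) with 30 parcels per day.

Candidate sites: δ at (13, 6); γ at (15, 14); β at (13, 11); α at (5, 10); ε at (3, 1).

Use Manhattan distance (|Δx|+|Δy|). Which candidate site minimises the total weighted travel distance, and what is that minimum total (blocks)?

Total weighted distance at each candidate:
  δ (13, 6): total = 2700
  γ (15, 14): total = 2880
  β (13, 11): total = 2350
  α (5, 10): total = 2220
  ε (3, 1): total = 3610
Minimum is at α with total 2220 blocks.

α, total 2220 blocks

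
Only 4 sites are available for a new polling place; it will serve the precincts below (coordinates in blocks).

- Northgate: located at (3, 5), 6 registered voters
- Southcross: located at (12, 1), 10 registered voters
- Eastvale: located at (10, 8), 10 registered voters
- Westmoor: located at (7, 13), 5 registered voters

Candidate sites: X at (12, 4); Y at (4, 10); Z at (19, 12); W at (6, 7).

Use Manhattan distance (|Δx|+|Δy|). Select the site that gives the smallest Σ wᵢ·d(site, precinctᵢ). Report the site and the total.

Total weighted distance at each candidate:
  X (12, 4): total = 220
  Y (4, 10): total = 316
  Z (19, 12): total = 513
  W (6, 7): total = 235
Minimum is at X with total 220 blocks.

X, total 220 blocks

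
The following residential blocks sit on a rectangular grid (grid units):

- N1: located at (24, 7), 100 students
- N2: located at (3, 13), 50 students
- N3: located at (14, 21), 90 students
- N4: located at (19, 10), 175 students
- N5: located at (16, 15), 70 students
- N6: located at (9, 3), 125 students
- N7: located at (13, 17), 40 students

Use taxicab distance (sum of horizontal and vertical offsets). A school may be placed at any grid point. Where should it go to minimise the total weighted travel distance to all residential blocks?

Manhattan distance separates: Σwᵢ(|x−xᵢ|+|y−yᵢ|) = Σwᵢ|x−xᵢ| + Σwᵢ|y−yᵢ|, so x and y are optimised independently as 1-D weighted medians.
Total weight W = 650; half = 325.
x-coordinate, sorted with cumulative weight:
  x=3 (N2, w=50) cum 50
  x=9 (N6, w=125) cum 175
  x=13 (N7, w=40) cum 215
  x=14 (N3, w=90) cum 305
  x=16 (N5, w=70) cum 375  ← median
  x=19 (N4, w=175) cum 550
  x=24 (N1, w=100) cum 650
⇒ x* = 16
y-coordinate, sorted with cumulative weight:
  y=3 (N6, w=125) cum 125
  y=7 (N1, w=100) cum 225
  y=10 (N4, w=175) cum 400  ← median
  y=13 (N2, w=50) cum 450
  y=15 (N5, w=70) cum 520
  y=17 (N7, w=40) cum 560
  y=21 (N3, w=90) cum 650
⇒ y* = 10

(16, 10)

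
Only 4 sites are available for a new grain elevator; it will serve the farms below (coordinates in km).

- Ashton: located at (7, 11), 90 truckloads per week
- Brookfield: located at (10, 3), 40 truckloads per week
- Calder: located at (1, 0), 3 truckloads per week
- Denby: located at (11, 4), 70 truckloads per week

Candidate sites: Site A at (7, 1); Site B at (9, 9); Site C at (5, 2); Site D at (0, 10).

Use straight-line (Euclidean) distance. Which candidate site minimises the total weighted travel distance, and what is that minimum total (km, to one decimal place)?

Total weighted distance at each candidate:
  Site A (7, 1): total = 1412.5
  Site B (9, 9): total = 911.0
  Site C (5, 2): total = 1489.9
  Site D (0, 10): total = 2031.9
Minimum is at Site B with total 911.0 km.

Site B, total 911.0 km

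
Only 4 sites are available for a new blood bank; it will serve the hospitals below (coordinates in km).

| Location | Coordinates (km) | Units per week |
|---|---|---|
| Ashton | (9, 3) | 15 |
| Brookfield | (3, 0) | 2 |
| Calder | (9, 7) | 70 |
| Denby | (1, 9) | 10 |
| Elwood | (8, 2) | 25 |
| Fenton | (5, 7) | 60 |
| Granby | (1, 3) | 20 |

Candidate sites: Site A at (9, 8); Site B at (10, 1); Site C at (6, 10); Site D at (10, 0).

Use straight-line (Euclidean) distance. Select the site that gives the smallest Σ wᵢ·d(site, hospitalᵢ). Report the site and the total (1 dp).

Total weighted distance at each candidate:
  Site A (9, 8): total = 833.8
  Site B (10, 1): total = 1302.8
  Site C (6, 10): total = 1051.0
  Site D (10, 0): total = 1460.3
Minimum is at Site A with total 833.8 km.

Site A, total 833.8 km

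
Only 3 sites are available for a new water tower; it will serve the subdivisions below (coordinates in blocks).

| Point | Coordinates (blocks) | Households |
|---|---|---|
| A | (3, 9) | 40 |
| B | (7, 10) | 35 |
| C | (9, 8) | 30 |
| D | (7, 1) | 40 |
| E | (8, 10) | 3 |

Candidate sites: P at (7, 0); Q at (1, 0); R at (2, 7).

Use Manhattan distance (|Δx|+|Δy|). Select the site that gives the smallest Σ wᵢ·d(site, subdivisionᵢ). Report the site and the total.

R, total 1107 blocks

Total weighted distance at each candidate:
  P (7, 0): total = 1243
  Q (1, 0): total = 1811
  R (2, 7): total = 1107
Minimum is at R with total 1107 blocks.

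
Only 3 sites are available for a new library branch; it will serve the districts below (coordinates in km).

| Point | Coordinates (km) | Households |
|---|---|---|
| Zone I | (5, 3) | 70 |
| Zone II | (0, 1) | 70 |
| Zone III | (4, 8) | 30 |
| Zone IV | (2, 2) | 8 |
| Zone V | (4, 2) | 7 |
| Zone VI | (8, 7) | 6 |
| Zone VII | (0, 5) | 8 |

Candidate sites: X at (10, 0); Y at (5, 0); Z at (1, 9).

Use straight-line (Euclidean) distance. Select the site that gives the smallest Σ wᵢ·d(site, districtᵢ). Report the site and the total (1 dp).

Y, total 955.6 km

Total weighted distance at each candidate:
  X (10, 0): total = 1655.0
  Y (5, 0): total = 955.6
  Z (1, 9): total = 1350.5
Minimum is at Y with total 955.6 km.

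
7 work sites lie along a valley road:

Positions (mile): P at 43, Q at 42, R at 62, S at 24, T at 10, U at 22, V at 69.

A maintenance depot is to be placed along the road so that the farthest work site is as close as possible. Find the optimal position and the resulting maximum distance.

location 39.5, max distance 29.5

The 1-center on a line is the midpoint of the two extreme points: leftmost at 10, rightmost at 69.
Optimal location = (10 + 69)/2 = 39.5; maximum distance = (69 − 10)/2 = 29.5.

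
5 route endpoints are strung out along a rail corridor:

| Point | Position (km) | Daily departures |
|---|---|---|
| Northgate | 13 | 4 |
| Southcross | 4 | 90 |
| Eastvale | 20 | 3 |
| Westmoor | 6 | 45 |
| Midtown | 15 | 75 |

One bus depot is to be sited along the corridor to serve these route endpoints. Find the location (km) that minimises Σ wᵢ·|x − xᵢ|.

x = 6

For a sum of weighted absolute distances on a line, the optimum is the weighted median (not the mean). Total weight W = 217; half-weight = 108.5.
Sort by position and accumulate weight:
  km 4 (Southcross, w=90) → cum 90
  km 6 (Westmoor, w=45) → cum 135  ≥ 108.5 → median here
  km 13 (Northgate, w=4) → cum 139
  km 15 (Midtown, w=75) → cum 214
  km 20 (Eastvale, w=3) → cum 217
Optimal location: km 6.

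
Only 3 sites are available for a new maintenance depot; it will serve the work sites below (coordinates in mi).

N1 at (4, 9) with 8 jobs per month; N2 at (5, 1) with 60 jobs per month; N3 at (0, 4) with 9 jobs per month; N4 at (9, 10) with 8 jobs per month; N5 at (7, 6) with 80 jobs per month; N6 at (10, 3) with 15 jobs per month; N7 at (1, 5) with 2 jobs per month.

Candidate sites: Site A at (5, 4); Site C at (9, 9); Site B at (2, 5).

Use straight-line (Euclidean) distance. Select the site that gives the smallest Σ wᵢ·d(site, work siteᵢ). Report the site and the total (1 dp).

Total weighted distance at each candidate:
  Site A (5, 4): total = 634.5
  Site C (9, 9): total = 1074.9
  Site B (2, 5): total = 958.3
Minimum is at Site A with total 634.5 mi.

Site A, total 634.5 mi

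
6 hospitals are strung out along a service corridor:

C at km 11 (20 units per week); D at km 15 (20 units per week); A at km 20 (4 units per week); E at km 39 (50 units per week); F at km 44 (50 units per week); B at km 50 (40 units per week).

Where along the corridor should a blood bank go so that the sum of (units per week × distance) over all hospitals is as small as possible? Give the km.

x = 39

For a sum of weighted absolute distances on a line, the optimum is the weighted median (not the mean). Total weight W = 184; half-weight = 92.
Sort by position and accumulate weight:
  km 11 (C, w=20) → cum 20
  km 15 (D, w=20) → cum 40
  km 20 (A, w=4) → cum 44
  km 39 (E, w=50) → cum 94  ≥ 92 → median here
  km 44 (F, w=50) → cum 144
  km 50 (B, w=40) → cum 184
Optimal location: km 39.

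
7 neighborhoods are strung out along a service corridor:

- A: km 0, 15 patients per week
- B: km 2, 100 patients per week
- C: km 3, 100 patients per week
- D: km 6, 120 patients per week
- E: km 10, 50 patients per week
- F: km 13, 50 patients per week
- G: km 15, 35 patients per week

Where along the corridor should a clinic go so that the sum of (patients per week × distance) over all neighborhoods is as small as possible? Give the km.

x = 6

For a sum of weighted absolute distances on a line, the optimum is the weighted median (not the mean). Total weight W = 470; half-weight = 235.
Sort by position and accumulate weight:
  km 0 (A, w=15) → cum 15
  km 2 (B, w=100) → cum 115
  km 3 (C, w=100) → cum 215
  km 6 (D, w=120) → cum 335  ≥ 235 → median here
  km 10 (E, w=50) → cum 385
  km 13 (F, w=50) → cum 435
  km 15 (G, w=35) → cum 470
Optimal location: km 6.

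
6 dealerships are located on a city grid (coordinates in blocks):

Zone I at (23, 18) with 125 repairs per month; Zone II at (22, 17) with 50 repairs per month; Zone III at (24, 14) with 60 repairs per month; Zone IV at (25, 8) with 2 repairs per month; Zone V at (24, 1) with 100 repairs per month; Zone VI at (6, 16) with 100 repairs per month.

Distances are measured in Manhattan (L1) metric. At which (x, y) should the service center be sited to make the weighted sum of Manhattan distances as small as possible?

Manhattan distance separates: Σwᵢ(|x−xᵢ|+|y−yᵢ|) = Σwᵢ|x−xᵢ| + Σwᵢ|y−yᵢ|, so x and y are optimised independently as 1-D weighted medians.
Total weight W = 437; half = 218.5.
x-coordinate, sorted with cumulative weight:
  x=6 (Zone VI, w=100) cum 100
  x=22 (Zone II, w=50) cum 150
  x=23 (Zone I, w=125) cum 275  ← median
  x=24 (Zone III, w=60) cum 335
  x=24 (Zone V, w=100) cum 435
  x=25 (Zone IV, w=2) cum 437
⇒ x* = 23
y-coordinate, sorted with cumulative weight:
  y=1 (Zone V, w=100) cum 100
  y=8 (Zone IV, w=2) cum 102
  y=14 (Zone III, w=60) cum 162
  y=16 (Zone VI, w=100) cum 262  ← median
  y=17 (Zone II, w=50) cum 312
  y=18 (Zone I, w=125) cum 437
⇒ y* = 16

(23, 16)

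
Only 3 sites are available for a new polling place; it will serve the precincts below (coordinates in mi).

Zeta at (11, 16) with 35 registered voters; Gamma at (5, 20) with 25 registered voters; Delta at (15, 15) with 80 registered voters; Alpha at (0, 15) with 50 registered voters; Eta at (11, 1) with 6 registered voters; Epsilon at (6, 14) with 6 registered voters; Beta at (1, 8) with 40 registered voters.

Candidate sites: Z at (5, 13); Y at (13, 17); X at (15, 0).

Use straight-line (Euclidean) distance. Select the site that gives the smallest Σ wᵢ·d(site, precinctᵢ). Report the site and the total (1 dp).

Total weighted distance at each candidate:
  Z (5, 13): total = 1840.0
  Y (13, 17): total = 1918.2
  X (15, 0): total = 4166.5
Minimum is at Z with total 1840.0 mi.

Z, total 1840.0 mi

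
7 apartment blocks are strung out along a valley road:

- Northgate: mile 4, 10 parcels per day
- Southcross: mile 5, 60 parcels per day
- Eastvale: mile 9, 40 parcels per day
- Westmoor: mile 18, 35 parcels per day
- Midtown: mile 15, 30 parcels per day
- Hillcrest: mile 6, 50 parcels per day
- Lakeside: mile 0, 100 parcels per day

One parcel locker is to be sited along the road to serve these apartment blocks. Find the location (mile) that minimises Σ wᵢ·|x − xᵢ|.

x = 5

For a sum of weighted absolute distances on a line, the optimum is the weighted median (not the mean). Total weight W = 325; half-weight = 162.5.
Sort by position and accumulate weight:
  mile 0 (Lakeside, w=100) → cum 100
  mile 4 (Northgate, w=10) → cum 110
  mile 5 (Southcross, w=60) → cum 170  ≥ 162.5 → median here
  mile 6 (Hillcrest, w=50) → cum 220
  mile 9 (Eastvale, w=40) → cum 260
  mile 15 (Midtown, w=30) → cum 290
  mile 18 (Westmoor, w=35) → cum 325
Optimal location: mile 5.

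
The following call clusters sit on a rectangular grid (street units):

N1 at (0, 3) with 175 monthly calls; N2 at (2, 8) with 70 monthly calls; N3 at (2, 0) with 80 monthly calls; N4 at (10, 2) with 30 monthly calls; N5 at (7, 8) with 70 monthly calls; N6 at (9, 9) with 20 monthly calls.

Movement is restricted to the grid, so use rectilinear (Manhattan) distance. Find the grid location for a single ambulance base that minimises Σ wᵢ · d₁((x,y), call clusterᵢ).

(2, 3)

Manhattan distance separates: Σwᵢ(|x−xᵢ|+|y−yᵢ|) = Σwᵢ|x−xᵢ| + Σwᵢ|y−yᵢ|, so x and y are optimised independently as 1-D weighted medians.
Total weight W = 445; half = 222.5.
x-coordinate, sorted with cumulative weight:
  x=0 (N1, w=175) cum 175
  x=2 (N2, w=70) cum 245  ← median
  x=2 (N3, w=80) cum 325
  x=7 (N5, w=70) cum 395
  x=9 (N6, w=20) cum 415
  x=10 (N4, w=30) cum 445
⇒ x* = 2
y-coordinate, sorted with cumulative weight:
  y=0 (N3, w=80) cum 80
  y=2 (N4, w=30) cum 110
  y=3 (N1, w=175) cum 285  ← median
  y=8 (N2, w=70) cum 355
  y=8 (N5, w=70) cum 425
  y=9 (N6, w=20) cum 445
⇒ y* = 3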